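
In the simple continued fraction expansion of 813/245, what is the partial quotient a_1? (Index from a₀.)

3

813 = 3·245 + 78   →  a_0 = 3
245 = 3·78 + 11   →  a_1 = 3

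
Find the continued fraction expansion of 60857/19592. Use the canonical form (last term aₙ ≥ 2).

[3; 9, 2, 2, 2, 3, 8, 6]

60857 = 3*19592 + 2081
19592 = 9*2081 + 863
2081 = 2*863 + 355
863 = 2*355 + 153
355 = 2*153 + 49
153 = 3*49 + 6
49 = 8*6 + 1
6 = 6*1 + 0  (stop)
So 60857/19592 = [3; 9, 2, 2, 2, 3, 8, 6].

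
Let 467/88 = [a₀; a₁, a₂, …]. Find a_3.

467 = 5·88 + 27   →  a_0 = 5
88 = 3·27 + 7   →  a_1 = 3
27 = 3·7 + 6   →  a_2 = 3
7 = 1·6 + 1   →  a_3 = 1

1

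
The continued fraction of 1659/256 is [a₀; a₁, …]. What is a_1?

2

1659 = 6·256 + 123   →  a_0 = 6
256 = 2·123 + 10   →  a_1 = 2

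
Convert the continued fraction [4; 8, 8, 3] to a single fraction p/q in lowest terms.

837/203

Fold from the inside: start with 3/1.
  8 + 1/3 = 25/3
  8 + 3/25 = 203/25
  4 + 25/203 = 837/203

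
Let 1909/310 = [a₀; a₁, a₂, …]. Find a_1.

6

1909 = 6·310 + 49   →  a_0 = 6
310 = 6·49 + 16   →  a_1 = 6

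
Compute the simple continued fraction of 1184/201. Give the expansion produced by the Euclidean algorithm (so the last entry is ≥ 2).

1184 = 5×201 + 179
201 = 1×179 + 22
179 = 8×22 + 3
22 = 7×3 + 1
3 = 3×1 + 0  (stop)
So 1184/201 = [5; 1, 8, 7, 3].

[5; 1, 8, 7, 3]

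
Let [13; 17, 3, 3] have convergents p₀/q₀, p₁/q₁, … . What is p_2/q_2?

679/52

Using pₖ = aₖpₖ₋₁ + pₖ₋₂, qₖ = aₖqₖ₋₁ + qₖ₋₂ (with p₋₁=1, p₋₂=0, q₋₁=0, q₋₂=1):
  k=0: a=13, p=13, q=1
  k=1: a=17, p=222, q=17
  k=2: a=3, p=679, q=52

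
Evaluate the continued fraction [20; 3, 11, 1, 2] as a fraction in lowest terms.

2195/108

Fold from the inside: start with 2/1.
  1 + 1/2 = 3/2
  11 + 2/3 = 35/3
  3 + 3/35 = 108/35
  20 + 35/108 = 2195/108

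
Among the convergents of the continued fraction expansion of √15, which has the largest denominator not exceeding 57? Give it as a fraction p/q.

√15 = [3; 1, 6, …] (period length 2).
Convergents:
  p_0/q_0 = 3/1
  p_1/q_1 = 4/1
  p_2/q_2 = 27/7
  p_3/q_3 = 31/8
  p_4/q_4 = 213/55
  p_5/q_5 = 244/63
q_4 = 55 ≤ 57 < 63 = q_5, so the answer is 213/55.

213/55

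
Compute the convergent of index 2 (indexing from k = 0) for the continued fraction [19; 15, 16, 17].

Using pₖ = aₖpₖ₋₁ + pₖ₋₂, qₖ = aₖqₖ₋₁ + qₖ₋₂ (with p₋₁=1, p₋₂=0, q₋₁=0, q₋₂=1):
  k=0: a=19, p=19, q=1
  k=1: a=15, p=286, q=15
  k=2: a=16, p=4595, q=241

4595/241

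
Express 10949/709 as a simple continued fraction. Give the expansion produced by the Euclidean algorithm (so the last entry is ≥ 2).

10949 = 15·709 + 314
709 = 2·314 + 81
314 = 3·81 + 71
81 = 1·71 + 10
71 = 7·10 + 1
10 = 10·1 + 0  (stop)
So 10949/709 = [15; 2, 3, 1, 7, 10].

[15; 2, 3, 1, 7, 10]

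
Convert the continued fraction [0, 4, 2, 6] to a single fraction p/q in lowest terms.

13/58

Using pₖ = aₖpₖ₋₁ + pₖ₋₂ and qₖ = aₖqₖ₋₁ + qₖ₋₂:
  k=0: a=0, p=0, q=1
  k=1: a=4, p=1, q=4
  k=2: a=2, p=2, q=9
  k=3: a=6, p=13, q=58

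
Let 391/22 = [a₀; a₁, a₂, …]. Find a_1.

391 = 17·22 + 17   →  a_0 = 17
22 = 1·17 + 5   →  a_1 = 1

1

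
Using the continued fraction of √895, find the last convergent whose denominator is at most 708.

21151/707

√895 = [29; 1, 10, 1, 58, …] (period length 4).
Convergents:
  p_0/q_0 = 29/1
  p_1/q_1 = 30/1
  p_2/q_2 = 329/11
  p_3/q_3 = 359/12
  p_4/q_4 = 21151/707
  p_5/q_5 = 21510/719
q_4 = 707 ≤ 708 < 719 = q_5, so the answer is 21151/707.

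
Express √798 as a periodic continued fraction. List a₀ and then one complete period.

a₀ = ⌊√798⌋ = 28.
With m₀=0, d₀=1 and mₖ₊₁ = dₖaₖ − mₖ, dₖ₊₁ = (n − mₖ₊₁²)/dₖ, aₖ₊₁ = ⌊(a₀+mₖ₊₁)/dₖ₊₁⌋:
  k=1: m=28, d=14, a=4
  k=2: m=28, d=1, a=56
d=1 and a=2a₀=56 at k=2, so the next step gives (m, d) = (28, 14) again — its k=1 value — and the period has length 2.

[28; 4, 56]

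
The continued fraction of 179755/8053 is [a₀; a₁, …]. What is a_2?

9

179755 = 22·8053 + 2589   →  a_0 = 22
8053 = 3·2589 + 286   →  a_1 = 3
2589 = 9·286 + 15   →  a_2 = 9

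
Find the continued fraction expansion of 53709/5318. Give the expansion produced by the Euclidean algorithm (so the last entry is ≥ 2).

[10; 10, 18, 1, 8, 3]

53709 = 10*5318 + 529
5318 = 10*529 + 28
529 = 18*28 + 25
28 = 1*25 + 3
25 = 8*3 + 1
3 = 3*1 + 0  (stop)
So 53709/5318 = [10; 10, 18, 1, 8, 3].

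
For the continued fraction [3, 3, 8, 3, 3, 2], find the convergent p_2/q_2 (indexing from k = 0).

83/25

Using pₖ = aₖpₖ₋₁ + pₖ₋₂, qₖ = aₖqₖ₋₁ + qₖ₋₂ (with p₋₁=1, p₋₂=0, q₋₁=0, q₋₂=1):
  k=0: a=3, p=3, q=1
  k=1: a=3, p=10, q=3
  k=2: a=8, p=83, q=25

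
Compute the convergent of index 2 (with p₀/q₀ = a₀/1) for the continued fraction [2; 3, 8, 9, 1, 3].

58/25

Using pₖ = aₖpₖ₋₁ + pₖ₋₂, qₖ = aₖqₖ₋₁ + qₖ₋₂ (with p₋₁=1, p₋₂=0, q₋₁=0, q₋₂=1):
  k=0: a=2, p=2, q=1
  k=1: a=3, p=7, q=3
  k=2: a=8, p=58, q=25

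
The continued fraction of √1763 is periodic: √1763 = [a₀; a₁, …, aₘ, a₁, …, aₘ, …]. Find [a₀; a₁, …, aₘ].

[41; 1, 82]

a₀ = ⌊√1763⌋ = 41.
With m₀=0, d₀=1 and mₖ₊₁ = dₖaₖ − mₖ, dₖ₊₁ = (n − mₖ₊₁²)/dₖ, aₖ₊₁ = ⌊(a₀+mₖ₊₁)/dₖ₊₁⌋:
  k=1: m=41, d=82, a=1
  k=2: m=41, d=1, a=82
d=1 and a=2a₀=82 at k=2, so the next step gives (m, d) = (41, 82) again — its k=1 value — and the period has length 2.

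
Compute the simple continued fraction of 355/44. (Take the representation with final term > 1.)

[8; 14, 1, 2]

355 = 8×44 + 3
44 = 14×3 + 2
3 = 1×2 + 1
2 = 2×1 + 0  (stop)
So 355/44 = [8; 14, 1, 2].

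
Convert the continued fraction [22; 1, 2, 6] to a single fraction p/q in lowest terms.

431/19

Fold from the inside: start with 6/1.
  2 + 1/6 = 13/6
  1 + 6/13 = 19/13
  22 + 13/19 = 431/19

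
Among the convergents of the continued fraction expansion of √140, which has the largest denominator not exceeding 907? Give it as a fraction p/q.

√140 = [11; 1, 4, 1, 22, …] (period length 4).
Convergents:
  p_0/q_0 = 11/1
  p_1/q_1 = 12/1
  p_2/q_2 = 59/5
  p_3/q_3 = 71/6
  p_4/q_4 = 1621/137
  p_5/q_5 = 1692/143
  p_6/q_6 = 8389/709
  p_7/q_7 = 10081/852
  p_8/q_8 = 230171/19453
q_7 = 852 ≤ 907 < 19453 = q_8, so the answer is 10081/852.

10081/852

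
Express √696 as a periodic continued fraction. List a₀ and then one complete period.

[26; 2, 1, 1, 1, 1, 1, 2, 52]

a₀ = ⌊√696⌋ = 26.
With m₀=0, d₀=1 and mₖ₊₁ = dₖaₖ − mₖ, dₖ₊₁ = (n − mₖ₊₁²)/dₖ, aₖ₊₁ = ⌊(a₀+mₖ₊₁)/dₖ₊₁⌋:
  k=1: m=26, d=20, a=2
  k=2: m=14, d=25, a=1
  k=3: m=11, d=23, a=1
  k=4: m=12, d=24, a=1
  k=5: m=12, d=23, a=1
  k=6: m=11, d=25, a=1
  k=7: m=14, d=20, a=2
  k=8: m=26, d=1, a=52
d=1 and a=2a₀=52 at k=8, so the next step gives (m, d) = (26, 20) again — its k=1 value — and the period has length 8.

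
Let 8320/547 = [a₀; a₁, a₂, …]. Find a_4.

9

8320 = 15·547 + 115   →  a_0 = 15
547 = 4·115 + 87   →  a_1 = 4
115 = 1·87 + 28   →  a_2 = 1
87 = 3·28 + 3   →  a_3 = 3
28 = 9·3 + 1   →  a_4 = 9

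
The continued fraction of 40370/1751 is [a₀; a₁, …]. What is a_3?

2

40370 = 23·1751 + 97   →  a_0 = 23
1751 = 18·97 + 5   →  a_1 = 18
97 = 19·5 + 2   →  a_2 = 19
5 = 2·2 + 1   →  a_3 = 2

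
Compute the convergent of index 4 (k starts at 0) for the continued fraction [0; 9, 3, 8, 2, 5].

Using pₖ = aₖpₖ₋₁ + pₖ₋₂, qₖ = aₖqₖ₋₁ + qₖ₋₂ (with p₋₁=1, p₋₂=0, q₋₁=0, q₋₂=1):
  k=0: a=0, p=0, q=1
  k=1: a=9, p=1, q=9
  k=2: a=3, p=3, q=28
  k=3: a=8, p=25, q=233
  k=4: a=2, p=53, q=494

53/494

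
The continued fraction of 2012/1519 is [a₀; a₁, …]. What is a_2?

12

2012 = 1·1519 + 493   →  a_0 = 1
1519 = 3·493 + 40   →  a_1 = 3
493 = 12·40 + 13   →  a_2 = 12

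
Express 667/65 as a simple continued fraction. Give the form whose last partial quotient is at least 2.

667 = 10*65 + 17
65 = 3*17 + 14
17 = 1*14 + 3
14 = 4*3 + 2
3 = 1*2 + 1
2 = 2*1 + 0  (stop)
So 667/65 = [10; 3, 1, 4, 1, 2].

[10; 3, 1, 4, 1, 2]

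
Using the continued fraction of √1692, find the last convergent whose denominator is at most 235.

√1692 = [41; 7, 2, 7, 82, …] (period length 4).
Convergents:
  p_0/q_0 = 41/1
  p_1/q_1 = 288/7
  p_2/q_2 = 617/15
  p_3/q_3 = 4607/112
  p_4/q_4 = 378391/9199
q_3 = 112 ≤ 235 < 9199 = q_4, so the answer is 4607/112.

4607/112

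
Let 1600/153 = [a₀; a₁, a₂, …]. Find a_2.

5

1600 = 10·153 + 70   →  a_0 = 10
153 = 2·70 + 13   →  a_1 = 2
70 = 5·13 + 5   →  a_2 = 5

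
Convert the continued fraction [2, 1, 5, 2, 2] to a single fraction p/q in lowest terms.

91/32

Fold from the inside: start with 2/1.
  2 + 1/2 = 5/2
  5 + 2/5 = 27/5
  1 + 5/27 = 32/27
  2 + 27/32 = 91/32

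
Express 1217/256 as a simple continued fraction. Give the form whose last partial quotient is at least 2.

[4; 1, 3, 15, 1, 3]

1217 = 4·256 + 193
256 = 1·193 + 63
193 = 3·63 + 4
63 = 15·4 + 3
4 = 1·3 + 1
3 = 3·1 + 0  (stop)
So 1217/256 = [4; 1, 3, 15, 1, 3].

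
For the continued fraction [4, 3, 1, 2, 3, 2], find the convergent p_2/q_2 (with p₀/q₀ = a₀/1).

Using pₖ = aₖpₖ₋₁ + pₖ₋₂, qₖ = aₖqₖ₋₁ + qₖ₋₂ (with p₋₁=1, p₋₂=0, q₋₁=0, q₋₂=1):
  k=0: a=4, p=4, q=1
  k=1: a=3, p=13, q=3
  k=2: a=1, p=17, q=4

17/4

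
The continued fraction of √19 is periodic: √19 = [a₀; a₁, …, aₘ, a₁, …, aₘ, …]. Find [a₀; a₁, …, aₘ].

[4; 2, 1, 3, 1, 2, 8]

a₀ = ⌊√19⌋ = 4.
With m₀=0, d₀=1 and mₖ₊₁ = dₖaₖ − mₖ, dₖ₊₁ = (n − mₖ₊₁²)/dₖ, aₖ₊₁ = ⌊(a₀+mₖ₊₁)/dₖ₊₁⌋:
  k=1: m=4, d=3, a=2
  k=2: m=2, d=5, a=1
  k=3: m=3, d=2, a=3
  k=4: m=3, d=5, a=1
  k=5: m=2, d=3, a=2
  k=6: m=4, d=1, a=8
d=1 and a=2a₀=8 at k=6, so the next step gives (m, d) = (4, 3) again — its k=1 value — and the period has length 6.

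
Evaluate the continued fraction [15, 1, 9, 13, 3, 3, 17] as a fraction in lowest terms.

Using pₖ = aₖpₖ₋₁ + pₖ₋₂ and qₖ = aₖqₖ₋₁ + qₖ₋₂:
  k=0: a=15, p=15, q=1
  k=1: a=1, p=16, q=1
  k=2: a=9, p=159, q=10
  k=3: a=13, p=2083, q=131
  k=4: a=3, p=6408, q=403
  k=5: a=3, p=21307, q=1340
  k=6: a=17, p=368627, q=23183

368627/23183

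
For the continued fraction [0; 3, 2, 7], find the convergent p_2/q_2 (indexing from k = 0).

2/7

Using pₖ = aₖpₖ₋₁ + pₖ₋₂, qₖ = aₖqₖ₋₁ + qₖ₋₂ (with p₋₁=1, p₋₂=0, q₋₁=0, q₋₂=1):
  k=0: a=0, p=0, q=1
  k=1: a=3, p=1, q=3
  k=2: a=2, p=2, q=7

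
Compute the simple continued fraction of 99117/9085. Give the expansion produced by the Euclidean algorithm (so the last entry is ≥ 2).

99117 = 10·9085 + 8267
9085 = 1·8267 + 818
8267 = 10·818 + 87
818 = 9·87 + 35
87 = 2·35 + 17
35 = 2·17 + 1
17 = 17·1 + 0  (stop)
So 99117/9085 = [10; 1, 10, 9, 2, 2, 17].

[10; 1, 10, 9, 2, 2, 17]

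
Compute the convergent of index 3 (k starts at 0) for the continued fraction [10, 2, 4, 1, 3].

115/11

Using pₖ = aₖpₖ₋₁ + pₖ₋₂, qₖ = aₖqₖ₋₁ + qₖ₋₂ (with p₋₁=1, p₋₂=0, q₋₁=0, q₋₂=1):
  k=0: a=10, p=10, q=1
  k=1: a=2, p=21, q=2
  k=2: a=4, p=94, q=9
  k=3: a=1, p=115, q=11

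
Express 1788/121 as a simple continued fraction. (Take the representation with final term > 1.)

[14; 1, 3, 2, 13]

1788 = 14×121 + 94
121 = 1×94 + 27
94 = 3×27 + 13
27 = 2×13 + 1
13 = 13×1 + 0  (stop)
So 1788/121 = [14; 1, 3, 2, 13].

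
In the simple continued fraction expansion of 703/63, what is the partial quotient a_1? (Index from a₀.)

703 = 11·63 + 10   →  a_0 = 11
63 = 6·10 + 3   →  a_1 = 6

6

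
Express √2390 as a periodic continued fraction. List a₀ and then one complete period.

[48; 1, 7, 1, 8, 1, 7, 1, 96]

a₀ = ⌊√2390⌋ = 48.
With m₀=0, d₀=1 and mₖ₊₁ = dₖaₖ − mₖ, dₖ₊₁ = (n − mₖ₊₁²)/dₖ, aₖ₊₁ = ⌊(a₀+mₖ₊₁)/dₖ₊₁⌋:
  k=1: m=48, d=86, a=1
  k=2: m=38, d=11, a=7
  k=3: m=39, d=79, a=1
  k=4: m=40, d=10, a=8
  k=5: m=40, d=79, a=1
  k=6: m=39, d=11, a=7
  k=7: m=38, d=86, a=1
  k=8: m=48, d=1, a=96
d=1 and a=2a₀=96 at k=8, so the next step gives (m, d) = (48, 86) again — its k=1 value — and the period has length 8.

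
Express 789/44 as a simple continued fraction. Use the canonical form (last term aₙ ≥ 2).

[17; 1, 13, 1, 2]

789 = 17×44 + 41
44 = 1×41 + 3
41 = 13×3 + 2
3 = 1×2 + 1
2 = 2×1 + 0  (stop)
So 789/44 = [17; 1, 13, 1, 2].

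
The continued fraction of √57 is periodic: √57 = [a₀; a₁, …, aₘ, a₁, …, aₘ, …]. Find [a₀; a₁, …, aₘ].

a₀ = ⌊√57⌋ = 7.
With m₀=0, d₀=1 and mₖ₊₁ = dₖaₖ − mₖ, dₖ₊₁ = (n − mₖ₊₁²)/dₖ, aₖ₊₁ = ⌊(a₀+mₖ₊₁)/dₖ₊₁⌋:
  k=1: m=7, d=8, a=1
  k=2: m=1, d=7, a=1
  k=3: m=6, d=3, a=4
  k=4: m=6, d=7, a=1
  k=5: m=1, d=8, a=1
  k=6: m=7, d=1, a=14
d=1 and a=2a₀=14 at k=6, so the next step gives (m, d) = (7, 8) again — its k=1 value — and the period has length 6.

[7; 1, 1, 4, 1, 1, 14]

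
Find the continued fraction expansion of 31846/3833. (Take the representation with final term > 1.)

31846 = 8×3833 + 1182
3833 = 3×1182 + 287
1182 = 4×287 + 34
287 = 8×34 + 15
34 = 2×15 + 4
15 = 3×4 + 3
4 = 1×3 + 1
3 = 3×1 + 0  (stop)
So 31846/3833 = [8; 3, 4, 8, 2, 3, 1, 3].

[8; 3, 4, 8, 2, 3, 1, 3]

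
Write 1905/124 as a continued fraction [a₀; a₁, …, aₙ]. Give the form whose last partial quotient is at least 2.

[15; 2, 1, 3, 11]

1905 = 15×124 + 45
124 = 2×45 + 34
45 = 1×34 + 11
34 = 3×11 + 1
11 = 11×1 + 0  (stop)
So 1905/124 = [15; 2, 1, 3, 11].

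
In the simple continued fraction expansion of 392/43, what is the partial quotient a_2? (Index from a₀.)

1

392 = 9·43 + 5   →  a_0 = 9
43 = 8·5 + 3   →  a_1 = 8
5 = 1·3 + 2   →  a_2 = 1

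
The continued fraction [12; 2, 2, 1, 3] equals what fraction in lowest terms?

323/26

Fold from the inside: start with 3/1.
  1 + 1/3 = 4/3
  2 + 3/4 = 11/4
  2 + 4/11 = 26/11
  12 + 11/26 = 323/26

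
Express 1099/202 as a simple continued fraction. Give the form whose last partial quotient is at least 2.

1099 = 5·202 + 89
202 = 2·89 + 24
89 = 3·24 + 17
24 = 1·17 + 7
17 = 2·7 + 3
7 = 2·3 + 1
3 = 3·1 + 0  (stop)
So 1099/202 = [5; 2, 3, 1, 2, 2, 3].

[5; 2, 3, 1, 2, 2, 3]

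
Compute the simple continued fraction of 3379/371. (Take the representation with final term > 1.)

3379 = 9×371 + 40
371 = 9×40 + 11
40 = 3×11 + 7
11 = 1×7 + 4
7 = 1×4 + 3
4 = 1×3 + 1
3 = 3×1 + 0  (stop)
So 3379/371 = [9; 9, 3, 1, 1, 1, 3].

[9; 9, 3, 1, 1, 1, 3]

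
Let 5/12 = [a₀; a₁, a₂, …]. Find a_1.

5 = 0·12 + 5   →  a_0 = 0
12 = 2·5 + 2   →  a_1 = 2

2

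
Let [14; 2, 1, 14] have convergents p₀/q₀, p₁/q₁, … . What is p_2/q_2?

Using pₖ = aₖpₖ₋₁ + pₖ₋₂, qₖ = aₖqₖ₋₁ + qₖ₋₂ (with p₋₁=1, p₋₂=0, q₋₁=0, q₋₂=1):
  k=0: a=14, p=14, q=1
  k=1: a=2, p=29, q=2
  k=2: a=1, p=43, q=3

43/3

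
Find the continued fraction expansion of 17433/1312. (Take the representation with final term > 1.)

[13; 3, 2, 12, 15]

17433 = 13*1312 + 377
1312 = 3*377 + 181
377 = 2*181 + 15
181 = 12*15 + 1
15 = 15*1 + 0  (stop)
So 17433/1312 = [13; 3, 2, 12, 15].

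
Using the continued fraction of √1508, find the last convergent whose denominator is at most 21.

√1508 = [38; 1, 4, 1, 76, …] (period length 4).
Convergents:
  p_0/q_0 = 38/1
  p_1/q_1 = 39/1
  p_2/q_2 = 194/5
  p_3/q_3 = 233/6
  p_4/q_4 = 17902/461
q_3 = 6 ≤ 21 < 461 = q_4, so the answer is 233/6.

233/6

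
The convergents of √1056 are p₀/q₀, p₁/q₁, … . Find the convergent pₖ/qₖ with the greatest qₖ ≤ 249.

4192/129

√1056 = [32; 2, 64, …] (period length 2).
Convergents:
  p_0/q_0 = 32/1
  p_1/q_1 = 65/2
  p_2/q_2 = 4192/129
  p_3/q_3 = 8449/260
q_2 = 129 ≤ 249 < 260 = q_3, so the answer is 4192/129.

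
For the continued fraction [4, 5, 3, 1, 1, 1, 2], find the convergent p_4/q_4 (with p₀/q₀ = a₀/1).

155/37

Using pₖ = aₖpₖ₋₁ + pₖ₋₂, qₖ = aₖqₖ₋₁ + qₖ₋₂ (with p₋₁=1, p₋₂=0, q₋₁=0, q₋₂=1):
  k=0: a=4, p=4, q=1
  k=1: a=5, p=21, q=5
  k=2: a=3, p=67, q=16
  k=3: a=1, p=88, q=21
  k=4: a=1, p=155, q=37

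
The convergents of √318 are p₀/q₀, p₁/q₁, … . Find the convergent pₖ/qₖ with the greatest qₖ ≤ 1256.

√318 = [17; 1, 4, 1, 34, …] (period length 4).
Convergents:
  p_0/q_0 = 17/1
  p_1/q_1 = 18/1
  p_2/q_2 = 89/5
  p_3/q_3 = 107/6
  p_4/q_4 = 3727/209
  p_5/q_5 = 3834/215
  p_6/q_6 = 19063/1069
  p_7/q_7 = 22897/1284
q_6 = 1069 ≤ 1256 < 1284 = q_7, so the answer is 19063/1069.

19063/1069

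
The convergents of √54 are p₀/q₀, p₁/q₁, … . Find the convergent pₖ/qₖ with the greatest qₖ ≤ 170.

√54 = [7; 2, 1, 6, 1, 2, 14, …] (period length 6).
Convergents:
  p_0/q_0 = 7/1
  p_1/q_1 = 15/2
  p_2/q_2 = 22/3
  p_3/q_3 = 147/20
  p_4/q_4 = 169/23
  p_5/q_5 = 485/66
  p_6/q_6 = 6959/947
q_5 = 66 ≤ 170 < 947 = q_6, so the answer is 485/66.

485/66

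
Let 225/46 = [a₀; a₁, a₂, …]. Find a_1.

1

225 = 4·46 + 41   →  a_0 = 4
46 = 1·41 + 5   →  a_1 = 1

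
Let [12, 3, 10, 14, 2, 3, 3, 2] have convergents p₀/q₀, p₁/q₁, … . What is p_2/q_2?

Using pₖ = aₖpₖ₋₁ + pₖ₋₂, qₖ = aₖqₖ₋₁ + qₖ₋₂ (with p₋₁=1, p₋₂=0, q₋₁=0, q₋₂=1):
  k=0: a=12, p=12, q=1
  k=1: a=3, p=37, q=3
  k=2: a=10, p=382, q=31

382/31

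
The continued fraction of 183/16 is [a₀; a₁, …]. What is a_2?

183 = 11·16 + 7   →  a_0 = 11
16 = 2·7 + 2   →  a_1 = 2
7 = 3·2 + 1   →  a_2 = 3

3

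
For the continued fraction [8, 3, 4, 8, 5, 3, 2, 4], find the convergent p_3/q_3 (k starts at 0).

889/107

Using pₖ = aₖpₖ₋₁ + pₖ₋₂, qₖ = aₖqₖ₋₁ + qₖ₋₂ (with p₋₁=1, p₋₂=0, q₋₁=0, q₋₂=1):
  k=0: a=8, p=8, q=1
  k=1: a=3, p=25, q=3
  k=2: a=4, p=108, q=13
  k=3: a=8, p=889, q=107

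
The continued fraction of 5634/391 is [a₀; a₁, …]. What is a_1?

2

5634 = 14·391 + 160   →  a_0 = 14
391 = 2·160 + 71   →  a_1 = 2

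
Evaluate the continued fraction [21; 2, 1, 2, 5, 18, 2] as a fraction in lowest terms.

Using pₖ = aₖpₖ₋₁ + pₖ₋₂ and qₖ = aₖqₖ₋₁ + qₖ₋₂:
  k=0: a=21, p=21, q=1
  k=1: a=2, p=43, q=2
  k=2: a=1, p=64, q=3
  k=3: a=2, p=171, q=8
  k=4: a=5, p=919, q=43
  k=5: a=18, p=16713, q=782
  k=6: a=2, p=34345, q=1607

34345/1607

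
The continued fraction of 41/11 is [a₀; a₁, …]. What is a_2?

41 = 3·11 + 8   →  a_0 = 3
11 = 1·8 + 3   →  a_1 = 1
8 = 2·3 + 2   →  a_2 = 2

2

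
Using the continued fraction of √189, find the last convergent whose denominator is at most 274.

1526/111

√189 = [13; 1, 2, 1, 26, …] (period length 4).
Convergents:
  p_0/q_0 = 13/1
  p_1/q_1 = 14/1
  p_2/q_2 = 41/3
  p_3/q_3 = 55/4
  p_4/q_4 = 1471/107
  p_5/q_5 = 1526/111
  p_6/q_6 = 4523/329
q_5 = 111 ≤ 274 < 329 = q_6, so the answer is 1526/111.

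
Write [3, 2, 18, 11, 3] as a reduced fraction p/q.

4407/1264

Fold from the inside: start with 3/1.
  11 + 1/3 = 34/3
  18 + 3/34 = 615/34
  2 + 34/615 = 1264/615
  3 + 615/1264 = 4407/1264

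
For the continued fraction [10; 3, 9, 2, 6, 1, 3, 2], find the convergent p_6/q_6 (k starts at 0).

17599/1705

Using pₖ = aₖpₖ₋₁ + pₖ₋₂, qₖ = aₖqₖ₋₁ + qₖ₋₂ (with p₋₁=1, p₋₂=0, q₋₁=0, q₋₂=1):
  k=0: a=10, p=10, q=1
  k=1: a=3, p=31, q=3
  k=2: a=9, p=289, q=28
  k=3: a=2, p=609, q=59
  k=4: a=6, p=3943, q=382
  k=5: a=1, p=4552, q=441
  k=6: a=3, p=17599, q=1705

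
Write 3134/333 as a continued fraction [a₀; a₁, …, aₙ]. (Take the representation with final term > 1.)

[9; 2, 2, 3, 9, 2]

3134 = 9·333 + 137
333 = 2·137 + 59
137 = 2·59 + 19
59 = 3·19 + 2
19 = 9·2 + 1
2 = 2·1 + 0  (stop)
So 3134/333 = [9; 2, 2, 3, 9, 2].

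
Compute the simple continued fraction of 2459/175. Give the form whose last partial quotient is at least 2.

[14; 19, 2, 4]

2459 = 14·175 + 9
175 = 19·9 + 4
9 = 2·4 + 1
4 = 4·1 + 0  (stop)
So 2459/175 = [14; 19, 2, 4].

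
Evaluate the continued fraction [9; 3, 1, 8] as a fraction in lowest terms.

324/35

Using pₖ = aₖpₖ₋₁ + pₖ₋₂ and qₖ = aₖqₖ₋₁ + qₖ₋₂:
  k=0: a=9, p=9, q=1
  k=1: a=3, p=28, q=3
  k=2: a=1, p=37, q=4
  k=3: a=8, p=324, q=35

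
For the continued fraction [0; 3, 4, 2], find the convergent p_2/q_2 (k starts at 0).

4/13

Using pₖ = aₖpₖ₋₁ + pₖ₋₂, qₖ = aₖqₖ₋₁ + qₖ₋₂ (with p₋₁=1, p₋₂=0, q₋₁=0, q₋₂=1):
  k=0: a=0, p=0, q=1
  k=1: a=3, p=1, q=3
  k=2: a=4, p=4, q=13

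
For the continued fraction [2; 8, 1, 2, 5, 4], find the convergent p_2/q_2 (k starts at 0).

19/9

Using pₖ = aₖpₖ₋₁ + pₖ₋₂, qₖ = aₖqₖ₋₁ + qₖ₋₂ (with p₋₁=1, p₋₂=0, q₋₁=0, q₋₂=1):
  k=0: a=2, p=2, q=1
  k=1: a=8, p=17, q=8
  k=2: a=1, p=19, q=9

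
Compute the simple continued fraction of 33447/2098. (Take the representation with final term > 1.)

[15; 1, 16, 2, 1, 19, 2]

33447 = 15*2098 + 1977
2098 = 1*1977 + 121
1977 = 16*121 + 41
121 = 2*41 + 39
41 = 1*39 + 2
39 = 19*2 + 1
2 = 2*1 + 0  (stop)
So 33447/2098 = [15; 1, 16, 2, 1, 19, 2].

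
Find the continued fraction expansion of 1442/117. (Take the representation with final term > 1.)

1442 = 12·117 + 38
117 = 3·38 + 3
38 = 12·3 + 2
3 = 1·2 + 1
2 = 2·1 + 0  (stop)
So 1442/117 = [12; 3, 12, 1, 2].

[12; 3, 12, 1, 2]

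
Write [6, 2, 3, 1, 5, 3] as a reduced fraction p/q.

1063/165

Fold from the inside: start with 3/1.
  5 + 1/3 = 16/3
  1 + 3/16 = 19/16
  3 + 16/19 = 73/19
  2 + 19/73 = 165/73
  6 + 73/165 = 1063/165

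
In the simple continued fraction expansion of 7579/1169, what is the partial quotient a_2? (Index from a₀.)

14

7579 = 6·1169 + 565   →  a_0 = 6
1169 = 2·565 + 39   →  a_1 = 2
565 = 14·39 + 19   →  a_2 = 14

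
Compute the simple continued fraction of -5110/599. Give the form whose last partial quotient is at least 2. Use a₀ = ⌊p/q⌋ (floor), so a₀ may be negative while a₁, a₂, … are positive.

-5110 = -9·599 + 281
599 = 2·281 + 37
281 = 7·37 + 22
37 = 1·22 + 15
22 = 1·15 + 7
15 = 2·7 + 1
7 = 7·1 + 0  (stop)
So -5110/599 = [-9; 2, 7, 1, 1, 2, 7].

[-9; 2, 7, 1, 1, 2, 7]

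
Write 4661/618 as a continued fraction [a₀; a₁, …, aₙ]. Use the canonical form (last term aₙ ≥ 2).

[7; 1, 1, 5, 2, 3, 1, 5]

4661 = 7*618 + 335
618 = 1*335 + 283
335 = 1*283 + 52
283 = 5*52 + 23
52 = 2*23 + 6
23 = 3*6 + 5
6 = 1*5 + 1
5 = 5*1 + 0  (stop)
So 4661/618 = [7; 1, 1, 5, 2, 3, 1, 5].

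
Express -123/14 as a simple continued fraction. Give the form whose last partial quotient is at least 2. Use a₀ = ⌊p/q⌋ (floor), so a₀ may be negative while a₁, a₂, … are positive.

[-9; 4, 1, 2]

-123 = -9×14 + 3
14 = 4×3 + 2
3 = 1×2 + 1
2 = 2×1 + 0  (stop)
So -123/14 = [-9; 4, 1, 2].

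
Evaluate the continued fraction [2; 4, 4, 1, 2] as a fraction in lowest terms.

132/59

Using pₖ = aₖpₖ₋₁ + pₖ₋₂ and qₖ = aₖqₖ₋₁ + qₖ₋₂:
  k=0: a=2, p=2, q=1
  k=1: a=4, p=9, q=4
  k=2: a=4, p=38, q=17
  k=3: a=1, p=47, q=21
  k=4: a=2, p=132, q=59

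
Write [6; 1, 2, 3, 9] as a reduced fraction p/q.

623/93

Fold from the inside: start with 9/1.
  3 + 1/9 = 28/9
  2 + 9/28 = 65/28
  1 + 28/65 = 93/65
  6 + 65/93 = 623/93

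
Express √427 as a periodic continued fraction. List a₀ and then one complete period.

[20; 1, 1, 1, 40]

a₀ = ⌊√427⌋ = 20.
With m₀=0, d₀=1 and mₖ₊₁ = dₖaₖ − mₖ, dₖ₊₁ = (n − mₖ₊₁²)/dₖ, aₖ₊₁ = ⌊(a₀+mₖ₊₁)/dₖ₊₁⌋:
  k=1: m=20, d=27, a=1
  k=2: m=7, d=14, a=1
  k=3: m=7, d=27, a=1
  k=4: m=20, d=1, a=40
d=1 and a=2a₀=40 at k=4, so the next step gives (m, d) = (20, 27) again — its k=1 value — and the period has length 4.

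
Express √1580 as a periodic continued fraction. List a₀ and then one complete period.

a₀ = ⌊√1580⌋ = 39.

[39; 1, 2, 1, 78]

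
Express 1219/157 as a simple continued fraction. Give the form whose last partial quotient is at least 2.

1219 = 7*157 + 120
157 = 1*120 + 37
120 = 3*37 + 9
37 = 4*9 + 1
9 = 9*1 + 0  (stop)
So 1219/157 = [7; 1, 3, 4, 9].

[7; 1, 3, 4, 9]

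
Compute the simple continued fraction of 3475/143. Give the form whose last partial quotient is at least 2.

3475 = 24×143 + 43
143 = 3×43 + 14
43 = 3×14 + 1
14 = 14×1 + 0  (stop)
So 3475/143 = [24; 3, 3, 14].

[24; 3, 3, 14]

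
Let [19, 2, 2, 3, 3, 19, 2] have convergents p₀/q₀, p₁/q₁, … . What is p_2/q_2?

97/5

Using pₖ = aₖpₖ₋₁ + pₖ₋₂, qₖ = aₖqₖ₋₁ + qₖ₋₂ (with p₋₁=1, p₋₂=0, q₋₁=0, q₋₂=1):
  k=0: a=19, p=19, q=1
  k=1: a=2, p=39, q=2
  k=2: a=2, p=97, q=5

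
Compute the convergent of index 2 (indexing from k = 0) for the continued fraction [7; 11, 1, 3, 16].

85/12

Using pₖ = aₖpₖ₋₁ + pₖ₋₂, qₖ = aₖqₖ₋₁ + qₖ₋₂ (with p₋₁=1, p₋₂=0, q₋₁=0, q₋₂=1):
  k=0: a=7, p=7, q=1
  k=1: a=11, p=78, q=11
  k=2: a=1, p=85, q=12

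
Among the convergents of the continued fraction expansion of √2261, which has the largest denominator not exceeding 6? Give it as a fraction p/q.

95/2

√2261 = [47; 1, 1, 4, 1, 1, 94, …] (period length 6).
Convergents:
  p_0/q_0 = 47/1
  p_1/q_1 = 48/1
  p_2/q_2 = 95/2
  p_3/q_3 = 428/9
q_2 = 2 ≤ 6 < 9 = q_3, so the answer is 95/2.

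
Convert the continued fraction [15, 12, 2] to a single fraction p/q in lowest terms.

Fold from the inside: start with 2/1.
  12 + 1/2 = 25/2
  15 + 2/25 = 377/25

377/25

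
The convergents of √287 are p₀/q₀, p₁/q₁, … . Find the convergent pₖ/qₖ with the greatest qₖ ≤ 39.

√287 = [16; 1, 15, 1, 32, …] (period length 4).
Convergents:
  p_0/q_0 = 16/1
  p_1/q_1 = 17/1
  p_2/q_2 = 271/16
  p_3/q_3 = 288/17
  p_4/q_4 = 9487/560
q_3 = 17 ≤ 39 < 560 = q_4, so the answer is 288/17.

288/17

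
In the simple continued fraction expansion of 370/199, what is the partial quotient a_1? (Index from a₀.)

1

370 = 1·199 + 171   →  a_0 = 1
199 = 1·171 + 28   →  a_1 = 1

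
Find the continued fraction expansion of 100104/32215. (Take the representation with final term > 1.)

[3; 9, 3, 5, 4, 4, 2, 5]

100104 = 3*32215 + 3459
32215 = 9*3459 + 1084
3459 = 3*1084 + 207
1084 = 5*207 + 49
207 = 4*49 + 11
49 = 4*11 + 5
11 = 2*5 + 1
5 = 5*1 + 0  (stop)
So 100104/32215 = [3; 9, 3, 5, 4, 4, 2, 5].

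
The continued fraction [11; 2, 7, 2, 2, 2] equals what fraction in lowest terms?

Fold from the inside: start with 2/1.
  2 + 1/2 = 5/2
  2 + 2/5 = 12/5
  7 + 5/12 = 89/12
  2 + 12/89 = 190/89
  11 + 89/190 = 2179/190

2179/190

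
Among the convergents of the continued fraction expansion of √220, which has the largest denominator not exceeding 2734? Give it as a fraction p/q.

√220 = [14; 1, 4, 1, 28, …] (period length 4).
Convergents:
  p_0/q_0 = 14/1
  p_1/q_1 = 15/1
  p_2/q_2 = 74/5
  p_3/q_3 = 89/6
  p_4/q_4 = 2566/173
  p_5/q_5 = 2655/179
  p_6/q_6 = 13186/889
  p_7/q_7 = 15841/1068
  p_8/q_8 = 456734/30793
q_7 = 1068 ≤ 2734 < 30793 = q_8, so the answer is 15841/1068.

15841/1068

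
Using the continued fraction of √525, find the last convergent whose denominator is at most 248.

5522/241

√525 = [22; 1, 10, 2, 10, 1, 44, …] (period length 6).
Convergents:
  p_0/q_0 = 22/1
  p_1/q_1 = 23/1
  p_2/q_2 = 252/11
  p_3/q_3 = 527/23
  p_4/q_4 = 5522/241
  p_5/q_5 = 6049/264
q_4 = 241 ≤ 248 < 264 = q_5, so the answer is 5522/241.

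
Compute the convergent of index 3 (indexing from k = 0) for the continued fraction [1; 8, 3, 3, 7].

Using pₖ = aₖpₖ₋₁ + pₖ₋₂, qₖ = aₖqₖ₋₁ + qₖ₋₂ (with p₋₁=1, p₋₂=0, q₋₁=0, q₋₂=1):
  k=0: a=1, p=1, q=1
  k=1: a=8, p=9, q=8
  k=2: a=3, p=28, q=25
  k=3: a=3, p=93, q=83

93/83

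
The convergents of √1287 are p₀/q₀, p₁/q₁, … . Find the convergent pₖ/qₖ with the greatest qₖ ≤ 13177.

√1287 = [35; 1, 6, 1, 70, …] (period length 4).
Convergents:
  p_0/q_0 = 35/1
  p_1/q_1 = 36/1
  p_2/q_2 = 251/7
  p_3/q_3 = 287/8
  p_4/q_4 = 20341/567
  p_5/q_5 = 20628/575
  p_6/q_6 = 144109/4017
  p_7/q_7 = 164737/4592
  p_8/q_8 = 11675699/325457
q_7 = 4592 ≤ 13177 < 325457 = q_8, so the answer is 164737/4592.

164737/4592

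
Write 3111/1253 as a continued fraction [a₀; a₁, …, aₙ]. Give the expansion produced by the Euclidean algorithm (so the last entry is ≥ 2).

[2; 2, 14, 14, 3]

3111 = 2×1253 + 605
1253 = 2×605 + 43
605 = 14×43 + 3
43 = 14×3 + 1
3 = 3×1 + 0  (stop)
So 3111/1253 = [2; 2, 14, 14, 3].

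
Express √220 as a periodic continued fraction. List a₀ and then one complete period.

a₀ = ⌊√220⌋ = 14.
With m₀=0, d₀=1 and mₖ₊₁ = dₖaₖ − mₖ, dₖ₊₁ = (n − mₖ₊₁²)/dₖ, aₖ₊₁ = ⌊(a₀+mₖ₊₁)/dₖ₊₁⌋:
  k=1: m=14, d=24, a=1
  k=2: m=10, d=5, a=4
  k=3: m=10, d=24, a=1
  k=4: m=14, d=1, a=28
d=1 and a=2a₀=28 at k=4, so the next step gives (m, d) = (14, 24) again — its k=1 value — and the period has length 4.

[14; 1, 4, 1, 28]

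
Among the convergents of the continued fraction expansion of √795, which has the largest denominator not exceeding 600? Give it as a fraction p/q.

6626/235

√795 = [28; 5, 9, 5, 56, …] (period length 4).
Convergents:
  p_0/q_0 = 28/1
  p_1/q_1 = 141/5
  p_2/q_2 = 1297/46
  p_3/q_3 = 6626/235
  p_4/q_4 = 372353/13206
q_3 = 235 ≤ 600 < 13206 = q_4, so the answer is 6626/235.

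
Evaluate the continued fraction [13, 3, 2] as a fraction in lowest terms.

Fold from the inside: start with 2/1.
  3 + 1/2 = 7/2
  13 + 2/7 = 93/7

93/7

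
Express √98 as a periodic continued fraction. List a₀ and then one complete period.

a₀ = ⌊√98⌋ = 9.
With m₀=0, d₀=1 and mₖ₊₁ = dₖaₖ − mₖ, dₖ₊₁ = (n − mₖ₊₁²)/dₖ, aₖ₊₁ = ⌊(a₀+mₖ₊₁)/dₖ₊₁⌋:
  k=1: m=9, d=17, a=1
  k=2: m=8, d=2, a=8
  k=3: m=8, d=17, a=1
  k=4: m=9, d=1, a=18
d=1 and a=2a₀=18 at k=4, so the next step gives (m, d) = (9, 17) again — its k=1 value — and the period has length 4.

[9; 1, 8, 1, 18]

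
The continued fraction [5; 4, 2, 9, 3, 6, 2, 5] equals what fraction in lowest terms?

102793/19679

Fold from the inside: start with 5/1.
  2 + 1/5 = 11/5
  6 + 5/11 = 71/11
  3 + 11/71 = 224/71
  9 + 71/224 = 2087/224
  2 + 224/2087 = 4398/2087
  4 + 2087/4398 = 19679/4398
  5 + 4398/19679 = 102793/19679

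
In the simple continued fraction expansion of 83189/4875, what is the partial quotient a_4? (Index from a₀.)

9

83189 = 17·4875 + 314   →  a_0 = 17
4875 = 15·314 + 165   →  a_1 = 15
314 = 1·165 + 149   →  a_2 = 1
165 = 1·149 + 16   →  a_3 = 1
149 = 9·16 + 5   →  a_4 = 9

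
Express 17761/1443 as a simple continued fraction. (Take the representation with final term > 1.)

[12; 3, 4, 8, 3, 4]

17761 = 12×1443 + 445
1443 = 3×445 + 108
445 = 4×108 + 13
108 = 8×13 + 4
13 = 3×4 + 1
4 = 4×1 + 0  (stop)
So 17761/1443 = [12; 3, 4, 8, 3, 4].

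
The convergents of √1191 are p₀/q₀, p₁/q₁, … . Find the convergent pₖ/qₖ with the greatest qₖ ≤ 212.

3175/92

√1191 = [34; 1, 1, 22, 1, 1, 68, …] (period length 6).
Convergents:
  p_0/q_0 = 34/1
  p_1/q_1 = 35/1
  p_2/q_2 = 69/2
  p_3/q_3 = 1553/45
  p_4/q_4 = 1622/47
  p_5/q_5 = 3175/92
  p_6/q_6 = 217522/6303
q_5 = 92 ≤ 212 < 6303 = q_6, so the answer is 3175/92.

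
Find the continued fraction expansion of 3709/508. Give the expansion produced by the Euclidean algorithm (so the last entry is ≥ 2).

[7; 3, 3, 8, 6]

3709 = 7*508 + 153
508 = 3*153 + 49
153 = 3*49 + 6
49 = 8*6 + 1
6 = 6*1 + 0  (stop)
So 3709/508 = [7; 3, 3, 8, 6].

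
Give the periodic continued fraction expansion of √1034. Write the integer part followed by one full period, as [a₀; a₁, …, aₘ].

[32; 6, 2, 2, 2, 6, 64]

a₀ = ⌊√1034⌋ = 32.
With m₀=0, d₀=1 and mₖ₊₁ = dₖaₖ − mₖ, dₖ₊₁ = (n − mₖ₊₁²)/dₖ, aₖ₊₁ = ⌊(a₀+mₖ₊₁)/dₖ₊₁⌋:
  k=1: m=32, d=10, a=6
  k=2: m=28, d=25, a=2
  k=3: m=22, d=22, a=2
  k=4: m=22, d=25, a=2
  k=5: m=28, d=10, a=6
  k=6: m=32, d=1, a=64
d=1 and a=2a₀=64 at k=6, so the next step gives (m, d) = (32, 10) again — its k=1 value — and the period has length 6.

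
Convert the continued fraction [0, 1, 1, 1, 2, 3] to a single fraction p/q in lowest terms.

Fold from the inside: start with 3/1.
  2 + 1/3 = 7/3
  1 + 3/7 = 10/7
  1 + 7/10 = 17/10
  1 + 10/17 = 27/17
  0 + 17/27 = 17/27

17/27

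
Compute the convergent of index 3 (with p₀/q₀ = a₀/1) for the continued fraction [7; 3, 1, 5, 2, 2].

Using pₖ = aₖpₖ₋₁ + pₖ₋₂, qₖ = aₖqₖ₋₁ + qₖ₋₂ (with p₋₁=1, p₋₂=0, q₋₁=0, q₋₂=1):
  k=0: a=7, p=7, q=1
  k=1: a=3, p=22, q=3
  k=2: a=1, p=29, q=4
  k=3: a=5, p=167, q=23

167/23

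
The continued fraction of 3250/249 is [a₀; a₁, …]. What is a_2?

3250 = 13·249 + 13   →  a_0 = 13
249 = 19·13 + 2   →  a_1 = 19
13 = 6·2 + 1   →  a_2 = 6

6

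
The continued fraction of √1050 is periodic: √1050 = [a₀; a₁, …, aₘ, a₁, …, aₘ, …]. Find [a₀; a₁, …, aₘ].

a₀ = ⌊√1050⌋ = 32.

[32; 2, 2, 10, 2, 2, 64]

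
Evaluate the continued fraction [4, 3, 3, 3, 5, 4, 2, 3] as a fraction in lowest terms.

Using pₖ = aₖpₖ₋₁ + pₖ₋₂ and qₖ = aₖqₖ₋₁ + qₖ₋₂:
  k=0: a=4, p=4, q=1
  k=1: a=3, p=13, q=3
  k=2: a=3, p=43, q=10
  k=3: a=3, p=142, q=33
  k=4: a=5, p=753, q=175
  k=5: a=4, p=3154, q=733
  k=6: a=2, p=7061, q=1641
  k=7: a=3, p=24337, q=5656

24337/5656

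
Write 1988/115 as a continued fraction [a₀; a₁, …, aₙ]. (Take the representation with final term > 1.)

[17; 3, 2, 16]

1988 = 17×115 + 33
115 = 3×33 + 16
33 = 2×16 + 1
16 = 16×1 + 0  (stop)
So 1988/115 = [17; 3, 2, 16].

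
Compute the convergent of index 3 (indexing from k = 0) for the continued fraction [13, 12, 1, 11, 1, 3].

Using pₖ = aₖpₖ₋₁ + pₖ₋₂, qₖ = aₖqₖ₋₁ + qₖ₋₂ (with p₋₁=1, p₋₂=0, q₋₁=0, q₋₂=1):
  k=0: a=13, p=13, q=1
  k=1: a=12, p=157, q=12
  k=2: a=1, p=170, q=13
  k=3: a=11, p=2027, q=155

2027/155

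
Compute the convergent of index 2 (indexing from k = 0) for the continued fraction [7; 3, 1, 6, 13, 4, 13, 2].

Using pₖ = aₖpₖ₋₁ + pₖ₋₂, qₖ = aₖqₖ₋₁ + qₖ₋₂ (with p₋₁=1, p₋₂=0, q₋₁=0, q₋₂=1):
  k=0: a=7, p=7, q=1
  k=1: a=3, p=22, q=3
  k=2: a=1, p=29, q=4

29/4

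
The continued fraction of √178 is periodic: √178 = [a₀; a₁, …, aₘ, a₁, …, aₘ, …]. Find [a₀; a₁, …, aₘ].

[13; 2, 1, 12, 1, 2, 26]

a₀ = ⌊√178⌋ = 13.
With m₀=0, d₀=1 and mₖ₊₁ = dₖaₖ − mₖ, dₖ₊₁ = (n − mₖ₊₁²)/dₖ, aₖ₊₁ = ⌊(a₀+mₖ₊₁)/dₖ₊₁⌋:
  k=1: m=13, d=9, a=2
  k=2: m=5, d=17, a=1
  k=3: m=12, d=2, a=12
  k=4: m=12, d=17, a=1
  k=5: m=5, d=9, a=2
  k=6: m=13, d=1, a=26
d=1 and a=2a₀=26 at k=6, so the next step gives (m, d) = (13, 9) again — its k=1 value — and the period has length 6.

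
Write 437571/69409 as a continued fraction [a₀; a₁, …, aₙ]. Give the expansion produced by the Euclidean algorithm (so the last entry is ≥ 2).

[6; 3, 3, 2, 17, 9, 19]

437571 = 6×69409 + 21117
69409 = 3×21117 + 6058
21117 = 3×6058 + 2943
6058 = 2×2943 + 172
2943 = 17×172 + 19
172 = 9×19 + 1
19 = 19×1 + 0  (stop)
So 437571/69409 = [6; 3, 3, 2, 17, 9, 19].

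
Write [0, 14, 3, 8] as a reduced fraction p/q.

25/358

Using pₖ = aₖpₖ₋₁ + pₖ₋₂ and qₖ = aₖqₖ₋₁ + qₖ₋₂:
  k=0: a=0, p=0, q=1
  k=1: a=14, p=1, q=14
  k=2: a=3, p=3, q=43
  k=3: a=8, p=25, q=358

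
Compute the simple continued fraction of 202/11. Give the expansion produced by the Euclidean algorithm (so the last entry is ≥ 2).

202 = 18·11 + 4
11 = 2·4 + 3
4 = 1·3 + 1
3 = 3·1 + 0  (stop)
So 202/11 = [18; 2, 1, 3].

[18; 2, 1, 3]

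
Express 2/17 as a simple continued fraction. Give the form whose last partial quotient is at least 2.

2 = 0*17 + 2
17 = 8*2 + 1
2 = 2*1 + 0  (stop)
So 2/17 = [0; 8, 2].

[0; 8, 2]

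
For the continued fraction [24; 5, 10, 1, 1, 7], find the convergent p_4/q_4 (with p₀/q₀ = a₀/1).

Using pₖ = aₖpₖ₋₁ + pₖ₋₂, qₖ = aₖqₖ₋₁ + qₖ₋₂ (with p₋₁=1, p₋₂=0, q₋₁=0, q₋₂=1):
  k=0: a=24, p=24, q=1
  k=1: a=5, p=121, q=5
  k=2: a=10, p=1234, q=51
  k=3: a=1, p=1355, q=56
  k=4: a=1, p=2589, q=107

2589/107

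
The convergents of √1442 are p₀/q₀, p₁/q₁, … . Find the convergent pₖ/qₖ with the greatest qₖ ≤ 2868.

108187/2849

√1442 = [37; 1, 36, 1, 74, …] (period length 4).
Convergents:
  p_0/q_0 = 37/1
  p_1/q_1 = 38/1
  p_2/q_2 = 1405/37
  p_3/q_3 = 1443/38
  p_4/q_4 = 108187/2849
  p_5/q_5 = 109630/2887
q_4 = 2849 ≤ 2868 < 2887 = q_5, so the answer is 108187/2849.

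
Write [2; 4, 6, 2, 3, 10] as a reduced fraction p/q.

4311/1924

Fold from the inside: start with 10/1.
  3 + 1/10 = 31/10
  2 + 10/31 = 72/31
  6 + 31/72 = 463/72
  4 + 72/463 = 1924/463
  2 + 463/1924 = 4311/1924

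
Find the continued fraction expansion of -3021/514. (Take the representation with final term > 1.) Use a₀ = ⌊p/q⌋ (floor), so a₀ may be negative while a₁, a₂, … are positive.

-3021 = -6·514 + 63
514 = 8·63 + 10
63 = 6·10 + 3
10 = 3·3 + 1
3 = 3·1 + 0  (stop)
So -3021/514 = [-6; 8, 6, 3, 3].

[-6; 8, 6, 3, 3]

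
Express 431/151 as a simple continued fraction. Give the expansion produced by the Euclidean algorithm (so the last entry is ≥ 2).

431 = 2×151 + 129
151 = 1×129 + 22
129 = 5×22 + 19
22 = 1×19 + 3
19 = 6×3 + 1
3 = 3×1 + 0  (stop)
So 431/151 = [2; 1, 5, 1, 6, 3].

[2; 1, 5, 1, 6, 3]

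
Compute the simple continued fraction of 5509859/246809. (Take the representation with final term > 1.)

[22; 3, 12, 12, 14, 2, 4, 4]

5509859 = 22*246809 + 80061
246809 = 3*80061 + 6626
80061 = 12*6626 + 549
6626 = 12*549 + 38
549 = 14*38 + 17
38 = 2*17 + 4
17 = 4*4 + 1
4 = 4*1 + 0  (stop)
So 5509859/246809 = [22; 3, 12, 12, 14, 2, 4, 4].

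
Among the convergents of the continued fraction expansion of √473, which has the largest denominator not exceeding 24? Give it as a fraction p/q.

87/4

√473 = [21; 1, 2, 1, 42, …] (period length 4).
Convergents:
  p_0/q_0 = 21/1
  p_1/q_1 = 22/1
  p_2/q_2 = 65/3
  p_3/q_3 = 87/4
  p_4/q_4 = 3719/171
q_3 = 4 ≤ 24 < 171 = q_4, so the answer is 87/4.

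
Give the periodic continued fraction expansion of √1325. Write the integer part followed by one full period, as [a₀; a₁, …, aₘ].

a₀ = ⌊√1325⌋ = 36.

[36; 2, 2, 72]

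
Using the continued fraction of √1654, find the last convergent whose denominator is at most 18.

√1654 = [40; 1, 2, 40, 2, 1, 80, …] (period length 6).
Convergents:
  p_0/q_0 = 40/1
  p_1/q_1 = 41/1
  p_2/q_2 = 122/3
  p_3/q_3 = 4921/121
q_2 = 3 ≤ 18 < 121 = q_3, so the answer is 122/3.

122/3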